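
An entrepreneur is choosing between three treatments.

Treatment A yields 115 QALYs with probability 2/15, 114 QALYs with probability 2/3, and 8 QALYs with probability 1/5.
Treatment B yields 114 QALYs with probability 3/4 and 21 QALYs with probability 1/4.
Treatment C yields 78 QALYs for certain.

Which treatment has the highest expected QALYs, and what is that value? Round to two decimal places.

Treatment A = 2/15 × 115 + 2/3 × 114 + 1/5 × 8 = 15.3333 + 76 + 1.6 = 92.9333
Treatment B = 3/4 × 114 + 1/4 × 21 = 85.5 + 5.25 = 90.75
Treatment C: 78 (certain)

Treatment A (92.93 QALYs)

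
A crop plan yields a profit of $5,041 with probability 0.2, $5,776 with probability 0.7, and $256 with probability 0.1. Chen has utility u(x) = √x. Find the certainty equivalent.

$4,761

E[u] = 0.2·√5041 + 0.7·√5776 + 0.1·√256 = 0.2·71 + 0.7·76 + 0.1·16 = 69
CE = (69)² = 4761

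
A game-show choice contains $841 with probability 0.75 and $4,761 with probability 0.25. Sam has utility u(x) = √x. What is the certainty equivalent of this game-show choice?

E[u] = 0.75·√841 + 0.25·√4761 = 0.75·29 + 0.25·69 = 39
CE = (39)² = 1521

$1,521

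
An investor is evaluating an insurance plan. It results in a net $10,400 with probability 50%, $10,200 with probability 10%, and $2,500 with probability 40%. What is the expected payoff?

EV = 0.5 × 10400 + 0.1 × 10200 + 0.4 × 2500 = 5200 + 1020 + 1000 = 7220

$7,220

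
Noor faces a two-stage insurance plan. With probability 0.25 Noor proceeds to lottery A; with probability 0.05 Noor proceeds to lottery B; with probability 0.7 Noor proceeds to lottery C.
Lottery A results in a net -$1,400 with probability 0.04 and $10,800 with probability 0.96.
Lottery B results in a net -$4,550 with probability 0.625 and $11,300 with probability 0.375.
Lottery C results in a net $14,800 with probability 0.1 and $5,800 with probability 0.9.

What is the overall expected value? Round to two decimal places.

EV(A) = 0.04 × (-1400) + 0.96 × 10800 = -56 + 10368 = 10312
EV(B) = 0.625 × (-4550) + 0.375 × 11300 = -2843.75 + 4237.5 = 1393.75
EV(C) = 0.1 × 14800 + 0.9 × 5800 = 1480 + 5220 = 6700
Overall = 0.25 × 10312 + 0.05 × 1393.75 + 0.7 × 6700 = 2578 + 69.6875 + 4690 = 7337.6875

$7,337.69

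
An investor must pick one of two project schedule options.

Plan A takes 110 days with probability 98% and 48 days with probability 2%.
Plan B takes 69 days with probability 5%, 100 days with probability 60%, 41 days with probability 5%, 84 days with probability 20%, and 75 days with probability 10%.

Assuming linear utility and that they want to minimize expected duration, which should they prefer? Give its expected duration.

Plan B (89.8 days)

Plan A = 0.98 × 110 + 0.02 × 48 = 107.8 + 0.96 = 108.76
Plan B = 0.05 × 69 + 0.6 × 100 + 0.05 × 41 + 0.2 × 84 + 0.1 × 75 = 3.45 + 60 + 2.05 + 16.8 + 7.5 = 89.8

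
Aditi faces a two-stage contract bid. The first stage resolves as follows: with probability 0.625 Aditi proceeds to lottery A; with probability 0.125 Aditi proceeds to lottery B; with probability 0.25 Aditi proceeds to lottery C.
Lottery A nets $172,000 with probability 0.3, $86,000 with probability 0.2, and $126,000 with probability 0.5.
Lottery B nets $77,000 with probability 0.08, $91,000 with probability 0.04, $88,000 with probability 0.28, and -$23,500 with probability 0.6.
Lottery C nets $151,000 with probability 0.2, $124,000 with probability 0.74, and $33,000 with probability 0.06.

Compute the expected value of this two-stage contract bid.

$115,902.50

EV(A) = 0.3 × 172000 + 0.2 × 86000 + 0.5 × 126000 = 51600 + 17200 + 63000 = 131800
EV(B) = 0.08 × 77000 + 0.04 × 91000 + 0.28 × 88000 + 0.6 × (-23500) = 6160 + 3640 + 24640 − 14100 = 20340
EV(C) = 0.2 × 151000 + 0.74 × 124000 + 0.06 × 33000 = 30200 + 91760 + 1980 = 123940
Overall = 0.625 × 131800 + 0.125 × 20340 + 0.25 × 123940 = 82375 + 2542.5 + 30985 = 115902.5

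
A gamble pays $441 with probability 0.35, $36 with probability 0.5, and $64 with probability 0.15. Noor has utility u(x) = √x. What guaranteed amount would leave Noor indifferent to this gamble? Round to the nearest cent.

$133.40

E[u] = 0.35·√441 + 0.5·√36 + 0.15·√64 = 0.35·21 + 0.5·6 + 0.15·8 = 11.55
CE = (11.55)² = 133.4025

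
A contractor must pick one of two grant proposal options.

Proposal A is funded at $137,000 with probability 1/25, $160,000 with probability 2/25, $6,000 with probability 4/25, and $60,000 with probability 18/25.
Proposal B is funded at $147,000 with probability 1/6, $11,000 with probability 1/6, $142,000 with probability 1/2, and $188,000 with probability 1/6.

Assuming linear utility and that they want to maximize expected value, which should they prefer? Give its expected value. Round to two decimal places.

Proposal B ($128,666.67)

Proposal A = 1/25 × 137000 + 2/25 × 160000 + 4/25 × 6000 + 18/25 × 60000 = 5480 + 12800 + 960 + 43200 = 62440
Proposal B = 1/6 × 147000 + 1/6 × 11000 + 1/2 × 142000 + 1/6 × 188000 = 24500 + 1833.3333 + 71000 + 31333.3333 = 128666.6667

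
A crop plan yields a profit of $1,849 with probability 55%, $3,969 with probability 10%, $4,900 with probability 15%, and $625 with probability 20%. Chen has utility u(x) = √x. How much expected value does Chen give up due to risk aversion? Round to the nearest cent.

E[u] = 0.55·√1849 + 0.1·√3969 + 0.15·√4900 + 0.2·√625 = 0.55·43 + 0.1·63 + 0.15·70 + 0.2·25 = 45.45
CE = (45.45)² = 2065.7025
Risk premium = EV − CE = 2273.85 − 2065.7025 = 208.1475

$208.15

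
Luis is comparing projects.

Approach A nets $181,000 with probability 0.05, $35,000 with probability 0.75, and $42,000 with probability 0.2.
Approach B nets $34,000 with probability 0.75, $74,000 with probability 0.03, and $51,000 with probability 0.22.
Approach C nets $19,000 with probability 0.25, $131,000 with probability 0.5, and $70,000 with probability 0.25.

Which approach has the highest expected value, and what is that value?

Approach A = 0.05 × 181000 + 0.75 × 35000 + 0.2 × 42000 = 9050 + 26250 + 8400 = 43700
Approach B = 0.75 × 34000 + 0.03 × 74000 + 0.22 × 51000 = 25500 + 2220 + 11220 = 38940
Approach C = 0.25 × 19000 + 0.5 × 131000 + 0.25 × 70000 = 4750 + 65500 + 17500 = 87750

Approach C ($87,750)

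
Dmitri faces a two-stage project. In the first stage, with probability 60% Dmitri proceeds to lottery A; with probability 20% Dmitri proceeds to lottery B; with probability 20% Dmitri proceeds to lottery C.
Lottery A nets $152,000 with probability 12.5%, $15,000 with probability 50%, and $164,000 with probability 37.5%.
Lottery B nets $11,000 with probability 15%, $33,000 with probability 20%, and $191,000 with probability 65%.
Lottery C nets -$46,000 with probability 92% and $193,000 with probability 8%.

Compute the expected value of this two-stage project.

$73,904

EV(A) = 0.125 × 152000 + 0.5 × 15000 + 0.375 × 164000 = 19000 + 7500 + 61500 = 88000
EV(B) = 0.15 × 11000 + 0.2 × 33000 + 0.65 × 191000 = 1650 + 6600 + 124150 = 132400
EV(C) = 0.92 × (-46000) + 0.08 × 193000 = -42320 + 15440 = -26880
Overall = 0.6 × 88000 + 0.2 × 132400 + 0.2 × (-26880) = 52800 + 26480 − 5376 = 73904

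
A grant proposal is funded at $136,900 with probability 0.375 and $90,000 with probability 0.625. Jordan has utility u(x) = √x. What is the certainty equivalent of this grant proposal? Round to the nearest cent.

$106,439.06

E[u] = 0.375·√136900 + 0.625·√90000 = 0.375·370 + 0.625·300 = 326.25
CE = (326.25)² = 106439.0625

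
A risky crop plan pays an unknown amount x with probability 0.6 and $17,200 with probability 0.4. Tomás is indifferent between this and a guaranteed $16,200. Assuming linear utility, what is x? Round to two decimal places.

0.6·x + 0.4·17200 = 16200
0.6·x = 16200 − 6880 = 9320
x = 9320 / 0.6 = 15533.3333

x = $15,533.33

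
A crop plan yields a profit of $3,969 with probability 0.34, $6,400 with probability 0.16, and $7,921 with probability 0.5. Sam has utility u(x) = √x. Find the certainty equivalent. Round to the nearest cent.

$6,196.84

E[u] = 0.34·√3969 + 0.16·√6400 + 0.5·√7921 = 0.34·63 + 0.16·80 + 0.5·89 = 78.72
CE = (78.72)² = 6196.8384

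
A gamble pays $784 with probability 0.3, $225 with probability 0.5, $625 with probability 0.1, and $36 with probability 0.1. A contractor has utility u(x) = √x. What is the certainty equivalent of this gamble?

$361

E[u] = 0.3·√784 + 0.5·√225 + 0.1·√625 + 0.1·√36 = 0.3·28 + 0.5·15 + 0.1·25 + 0.1·6 = 19
CE = (19)² = 361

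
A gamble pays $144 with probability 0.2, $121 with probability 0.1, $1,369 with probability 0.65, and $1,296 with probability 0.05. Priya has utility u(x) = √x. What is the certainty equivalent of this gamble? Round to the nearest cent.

E[u] = 0.2·√144 + 0.1·√121 + 0.65·√1369 + 0.05·√1296 = 0.2·12 + 0.1·11 + 0.65·37 + 0.05·36 = 29.35
CE = (29.35)² = 861.4225

$861.42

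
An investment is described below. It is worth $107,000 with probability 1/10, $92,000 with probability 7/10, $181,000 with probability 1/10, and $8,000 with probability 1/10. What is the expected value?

EV = 1/10 × 107000 + 7/10 × 92000 + 1/10 × 181000 + 1/10 × 8000 = 10700 + 64400 + 18100 + 800 = 94000

$94,000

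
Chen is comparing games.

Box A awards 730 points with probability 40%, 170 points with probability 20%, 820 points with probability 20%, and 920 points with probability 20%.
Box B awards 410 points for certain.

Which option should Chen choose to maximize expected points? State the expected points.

Box A (674 points)

Box A = 0.4 × 730 + 0.2 × 170 + 0.2 × 820 + 0.2 × 920 = 292 + 34 + 164 + 184 = 674
Box B: 410 (certain)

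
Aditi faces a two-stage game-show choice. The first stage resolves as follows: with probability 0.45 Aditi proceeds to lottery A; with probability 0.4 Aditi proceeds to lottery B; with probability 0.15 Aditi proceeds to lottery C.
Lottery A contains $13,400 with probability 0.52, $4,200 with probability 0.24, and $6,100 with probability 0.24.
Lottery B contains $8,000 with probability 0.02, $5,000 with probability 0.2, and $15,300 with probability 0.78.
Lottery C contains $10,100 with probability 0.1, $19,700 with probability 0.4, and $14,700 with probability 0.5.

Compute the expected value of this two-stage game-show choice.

EV(A) = 0.52 × 13400 + 0.24 × 4200 + 0.24 × 6100 = 6968 + 1008 + 1464 = 9440
EV(B) = 0.02 × 8000 + 0.2 × 5000 + 0.78 × 15300 = 160 + 1000 + 11934 = 13094
EV(C) = 0.1 × 10100 + 0.4 × 19700 + 0.5 × 14700 = 1010 + 7880 + 7350 = 16240
Overall = 0.45 × 9440 + 0.4 × 13094 + 0.15 × 16240 = 4248 + 5237.6 + 2436 = 11921.6

$11,921.60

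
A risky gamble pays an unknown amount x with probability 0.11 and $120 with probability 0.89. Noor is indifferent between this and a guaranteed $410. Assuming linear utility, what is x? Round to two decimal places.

0.11·x + 0.89·120 = 410
0.11·x = 410 − 106.8 = 303.2
x = 303.2 / 0.11 = 2756.3636

x = $2,756.36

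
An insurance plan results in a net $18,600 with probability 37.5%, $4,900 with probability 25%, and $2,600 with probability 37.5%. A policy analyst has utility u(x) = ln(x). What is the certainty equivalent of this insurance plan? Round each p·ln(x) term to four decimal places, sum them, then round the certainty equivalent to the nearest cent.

$6,370.93

E[u] = 0.375·ln(18600) + 0.25·ln(4900) + 0.375·ln(2600) = 3.6866 + 2.1242 + 2.9487 = 8.7595
CE = e^8.7595 ≈ 6370.93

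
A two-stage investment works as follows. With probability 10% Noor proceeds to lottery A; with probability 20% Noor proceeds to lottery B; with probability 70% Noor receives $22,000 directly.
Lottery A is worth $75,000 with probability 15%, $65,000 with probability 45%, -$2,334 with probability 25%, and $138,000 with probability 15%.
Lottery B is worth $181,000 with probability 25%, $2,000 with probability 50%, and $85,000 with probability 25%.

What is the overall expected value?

EV(A) = 0.15 × 75000 + 0.45 × 65000 + 0.25 × (-2334) + 0.15 × 138000 = 11250 + 29250 − 583.5 + 20700 = 60616.5
EV(B) = 0.25 × 181000 + 0.5 × 2000 + 0.25 × 85000 = 45250 + 1000 + 21250 = 67500
Branch C: 22000 (certain)
Overall = 0.1 × 60616.5 + 0.2 × 67500 + 0.7 × 22000 = 6061.65 + 13500 + 15400 = 34961.65

$34,961.65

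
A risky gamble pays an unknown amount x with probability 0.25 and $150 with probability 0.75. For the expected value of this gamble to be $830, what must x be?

0.25·x + 0.75·150 = 830
0.25·x = 830 − 112.5 = 717.5
x = 717.5 / 0.25 = 2870

x = $2,870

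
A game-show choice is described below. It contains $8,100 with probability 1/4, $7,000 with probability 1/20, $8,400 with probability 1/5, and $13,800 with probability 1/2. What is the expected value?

$10,955

EV = 1/4 × 8100 + 1/20 × 7000 + 1/5 × 8400 + 1/2 × 13800 = 2025 + 350 + 1680 + 6900 = 10955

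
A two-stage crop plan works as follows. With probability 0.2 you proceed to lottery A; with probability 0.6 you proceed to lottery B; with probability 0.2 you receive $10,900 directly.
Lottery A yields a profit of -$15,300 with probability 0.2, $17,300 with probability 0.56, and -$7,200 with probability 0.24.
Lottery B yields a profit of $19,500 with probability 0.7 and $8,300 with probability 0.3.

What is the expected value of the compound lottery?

EV(A) = 0.2 × (-15300) + 0.56 × 17300 + 0.24 × (-7200) = -3060 + 9688 − 1728 = 4900
EV(B) = 0.7 × 19500 + 0.3 × 8300 = 13650 + 2490 = 16140
Branch C: 10900 (certain)
Overall = 0.2 × 4900 + 0.6 × 16140 + 0.2 × 10900 = 980 + 9684 + 2180 = 12844

$12,844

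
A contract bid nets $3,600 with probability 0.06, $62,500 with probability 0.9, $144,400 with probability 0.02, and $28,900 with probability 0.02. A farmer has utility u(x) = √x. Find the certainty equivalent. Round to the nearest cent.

$57,408.16

E[u] = 0.06·√3600 + 0.9·√62500 + 0.02·√144400 + 0.02·√28900 = 0.06·60 + 0.9·250 + 0.02·380 + 0.02·170 = 239.6
CE = (239.6)² = 57408.16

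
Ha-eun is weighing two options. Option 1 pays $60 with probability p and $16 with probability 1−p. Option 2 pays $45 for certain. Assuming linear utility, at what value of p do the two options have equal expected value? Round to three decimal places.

p·60 + (1−p)·16 = 45
44p + 16 = 45
p = (45 − 16) / 44

p = 0.659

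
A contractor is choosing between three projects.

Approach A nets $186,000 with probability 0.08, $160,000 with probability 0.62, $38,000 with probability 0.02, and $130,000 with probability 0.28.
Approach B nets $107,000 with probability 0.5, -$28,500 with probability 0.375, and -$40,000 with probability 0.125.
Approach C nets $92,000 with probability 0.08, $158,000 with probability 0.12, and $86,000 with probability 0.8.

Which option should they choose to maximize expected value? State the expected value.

Approach A = 0.08 × 186000 + 0.62 × 160000 + 0.02 × 38000 + 0.28 × 130000 = 14880 + 99200 + 760 + 36400 = 151240
Approach B = 0.5 × 107000 + 0.375 × (-28500) + 0.125 × (-40000) = 53500 − 10687.5 − 5000 = 37812.5
Approach C = 0.08 × 92000 + 0.12 × 158000 + 0.8 × 86000 = 7360 + 18960 + 68800 = 95120

Approach A ($151,240)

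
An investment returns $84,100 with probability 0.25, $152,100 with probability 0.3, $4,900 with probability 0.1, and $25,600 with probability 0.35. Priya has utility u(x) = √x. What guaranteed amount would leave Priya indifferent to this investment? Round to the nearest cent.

E[u] = 0.25·√84100 + 0.3·√152100 + 0.1·√4900 + 0.35·√25600 = 0.25·290 + 0.3·390 + 0.1·70 + 0.35·160 = 252.5
CE = (252.5)² = 63756.25

$63,756.25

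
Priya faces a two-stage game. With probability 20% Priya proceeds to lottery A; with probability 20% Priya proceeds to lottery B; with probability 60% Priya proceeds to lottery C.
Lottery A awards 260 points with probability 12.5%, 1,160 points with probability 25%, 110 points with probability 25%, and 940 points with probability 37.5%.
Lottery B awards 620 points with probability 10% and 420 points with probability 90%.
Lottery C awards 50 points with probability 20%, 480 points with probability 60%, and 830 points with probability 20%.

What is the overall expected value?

EV(A) = 0.125 × 260 + 0.25 × 1160 + 0.25 × 110 + 0.375 × 940 = 32.5 + 290 + 27.5 + 352.5 = 702.5
EV(B) = 0.1 × 620 + 0.9 × 420 = 62 + 378 = 440
EV(C) = 0.2 × 50 + 0.6 × 480 + 0.2 × 830 = 10 + 288 + 166 = 464
Overall = 0.2 × 702.5 + 0.2 × 440 + 0.6 × 464 = 140.5 + 88 + 278.4 = 506.9

506.9 points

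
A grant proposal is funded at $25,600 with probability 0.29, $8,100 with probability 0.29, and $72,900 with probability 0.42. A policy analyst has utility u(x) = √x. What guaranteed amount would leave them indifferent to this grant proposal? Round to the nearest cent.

E[u] = 0.29·√25600 + 0.29·√8100 + 0.42·√72900 = 0.29·160 + 0.29·90 + 0.42·270 = 185.9
CE = (185.9)² = 34558.81

$34,558.81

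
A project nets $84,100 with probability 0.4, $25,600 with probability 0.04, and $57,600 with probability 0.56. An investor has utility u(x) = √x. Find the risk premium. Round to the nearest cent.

$973.76

E[u] = 0.4·√84100 + 0.04·√25600 + 0.56·√57600 = 0.4·290 + 0.04·160 + 0.56·240 = 256.8
CE = (256.8)² = 65946.24
Risk premium = EV − CE = 66920 − 65946.24 = 973.76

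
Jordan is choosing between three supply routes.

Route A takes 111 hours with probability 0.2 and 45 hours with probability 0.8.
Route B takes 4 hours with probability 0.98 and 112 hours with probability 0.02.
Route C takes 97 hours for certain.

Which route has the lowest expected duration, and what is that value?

Route A = 0.2 × 111 + 0.8 × 45 = 22.2 + 36 = 58.2
Route B = 0.98 × 4 + 0.02 × 112 = 3.92 + 2.24 = 6.16
Route C: 97 (certain)

Route B (6.16 hours)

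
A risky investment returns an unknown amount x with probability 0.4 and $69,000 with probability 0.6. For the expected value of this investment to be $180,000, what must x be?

0.4·x + 0.6·69000 = 180000
0.4·x = 180000 − 41400 = 138600
x = 138600 / 0.4 = 346500

x = $346,500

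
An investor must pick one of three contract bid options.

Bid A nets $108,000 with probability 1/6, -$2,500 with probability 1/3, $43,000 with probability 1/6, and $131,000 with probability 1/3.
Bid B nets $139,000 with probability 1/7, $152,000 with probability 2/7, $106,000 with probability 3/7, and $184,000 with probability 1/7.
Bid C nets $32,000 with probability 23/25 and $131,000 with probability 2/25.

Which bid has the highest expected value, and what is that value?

Bid A = 1/6 × 108000 + 1/3 × (-2500) + 1/6 × 43000 + 1/3 × 131000 = 18000 − 833.3333 + 7166.6667 + 43666.6667 = 68000
Bid B = 1/7 × 139000 + 2/7 × 152000 + 3/7 × 106000 + 1/7 × 184000 = 19857.1429 + 43428.5714 + 45428.5714 + 26285.7143 = 135000
Bid C = 23/25 × 32000 + 2/25 × 131000 = 29440 + 10480 = 39920

Bid B ($135,000)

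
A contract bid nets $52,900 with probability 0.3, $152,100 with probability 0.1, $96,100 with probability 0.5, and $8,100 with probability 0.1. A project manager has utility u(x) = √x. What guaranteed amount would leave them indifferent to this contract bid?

E[u] = 0.3·√52900 + 0.1·√152100 + 0.5·√96100 + 0.1·√8100 = 0.3·230 + 0.1·390 + 0.5·310 + 0.1·90 = 272
CE = (272)² = 73984

$73,984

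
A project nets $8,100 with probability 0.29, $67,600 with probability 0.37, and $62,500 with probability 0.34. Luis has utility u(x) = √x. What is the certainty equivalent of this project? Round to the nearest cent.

$42,973.29

E[u] = 0.29·√8100 + 0.37·√67600 + 0.34·√62500 = 0.29·90 + 0.37·260 + 0.34·250 = 207.3
CE = (207.3)² = 42973.29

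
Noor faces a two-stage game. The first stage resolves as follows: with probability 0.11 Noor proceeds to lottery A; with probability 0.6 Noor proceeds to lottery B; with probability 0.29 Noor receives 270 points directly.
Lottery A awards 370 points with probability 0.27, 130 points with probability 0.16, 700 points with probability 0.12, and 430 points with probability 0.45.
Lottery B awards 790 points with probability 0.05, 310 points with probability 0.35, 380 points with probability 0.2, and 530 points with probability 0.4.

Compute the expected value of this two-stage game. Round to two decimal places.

EV(A) = 0.27 × 370 + 0.16 × 130 + 0.12 × 700 + 0.45 × 430 = 99.9 + 20.8 + 84 + 193.5 = 398.2
EV(B) = 0.05 × 790 + 0.35 × 310 + 0.2 × 380 + 0.4 × 530 = 39.5 + 108.5 + 76 + 212 = 436
Branch C: 270 (certain)
Overall = 0.11 × 398.2 + 0.6 × 436 + 0.29 × 270 = 43.802 + 261.6 + 78.3 = 383.702

383.70 points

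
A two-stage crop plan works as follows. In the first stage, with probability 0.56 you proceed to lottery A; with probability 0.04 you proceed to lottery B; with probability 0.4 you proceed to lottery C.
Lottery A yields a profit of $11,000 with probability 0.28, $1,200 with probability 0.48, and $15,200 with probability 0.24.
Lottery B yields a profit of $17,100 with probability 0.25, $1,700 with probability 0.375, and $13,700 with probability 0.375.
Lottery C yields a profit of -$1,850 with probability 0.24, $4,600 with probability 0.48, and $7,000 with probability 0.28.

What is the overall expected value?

EV(A) = 0.28 × 11000 + 0.48 × 1200 + 0.24 × 15200 = 3080 + 576 + 3648 = 7304
EV(B) = 0.25 × 17100 + 0.375 × 1700 + 0.375 × 13700 = 4275 + 637.5 + 5137.5 = 10050
EV(C) = 0.24 × (-1850) + 0.48 × 4600 + 0.28 × 7000 = -444 + 2208 + 1960 = 3724
Overall = 0.56 × 7304 + 0.04 × 10050 + 0.4 × 3724 = 4090.24 + 402 + 1489.6 = 5981.84

$5,981.84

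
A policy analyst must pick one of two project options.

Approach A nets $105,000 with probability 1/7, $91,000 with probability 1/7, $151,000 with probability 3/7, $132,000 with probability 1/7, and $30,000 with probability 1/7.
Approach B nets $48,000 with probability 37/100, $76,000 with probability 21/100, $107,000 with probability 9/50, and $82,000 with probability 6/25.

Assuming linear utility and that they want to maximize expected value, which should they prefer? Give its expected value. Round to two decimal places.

Approach A ($115,857.14)

Approach A = 1/7 × 105000 + 1/7 × 91000 + 3/7 × 151000 + 1/7 × 132000 + 1/7 × 30000 = 15000 + 13000 + 64714.2857 + 18857.1429 + 4285.7143 = 115857.1429
Approach B = 37/100 × 48000 + 21/100 × 76000 + 9/50 × 107000 + 6/25 × 82000 = 17760 + 15960 + 19260 + 19680 = 72660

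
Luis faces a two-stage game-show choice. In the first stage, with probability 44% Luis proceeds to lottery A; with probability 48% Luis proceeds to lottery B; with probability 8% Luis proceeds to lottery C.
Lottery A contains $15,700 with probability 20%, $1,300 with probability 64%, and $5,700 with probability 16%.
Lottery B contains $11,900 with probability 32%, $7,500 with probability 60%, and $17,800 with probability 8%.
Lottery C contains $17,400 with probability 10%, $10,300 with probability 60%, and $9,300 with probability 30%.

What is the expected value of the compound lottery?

$7,677.12

EV(A) = 0.2 × 15700 + 0.64 × 1300 + 0.16 × 5700 = 3140 + 832 + 912 = 4884
EV(B) = 0.32 × 11900 + 0.6 × 7500 + 0.08 × 17800 = 3808 + 4500 + 1424 = 9732
EV(C) = 0.1 × 17400 + 0.6 × 10300 + 0.3 × 9300 = 1740 + 6180 + 2790 = 10710
Overall = 0.44 × 4884 + 0.48 × 9732 + 0.08 × 10710 = 2148.96 + 4671.36 + 856.8 = 7677.12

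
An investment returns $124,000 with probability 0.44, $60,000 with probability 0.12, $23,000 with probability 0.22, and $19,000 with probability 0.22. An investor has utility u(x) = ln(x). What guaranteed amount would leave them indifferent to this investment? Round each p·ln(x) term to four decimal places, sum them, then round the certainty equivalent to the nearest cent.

$51,927.30

E[u] = 0.44·ln(124000) + 0.12·ln(60000) + 0.22·ln(23000) + 0.22·ln(19000) = 5.1603 + 1.3203 + 2.2095 + 2.1675 = 10.8576
CE = e^10.8576 ≈ 51927.30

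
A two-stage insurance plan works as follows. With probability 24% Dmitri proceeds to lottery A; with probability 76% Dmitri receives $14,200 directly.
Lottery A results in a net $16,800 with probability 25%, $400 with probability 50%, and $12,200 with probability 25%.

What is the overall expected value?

EV(A) = 0.25 × 16800 + 0.5 × 400 + 0.25 × 12200 = 4200 + 200 + 3050 = 7450
Branch B: 14200 (certain)
Overall = 0.24 × 7450 + 0.76 × 14200 = 1788 + 10792 = 12580

$12,580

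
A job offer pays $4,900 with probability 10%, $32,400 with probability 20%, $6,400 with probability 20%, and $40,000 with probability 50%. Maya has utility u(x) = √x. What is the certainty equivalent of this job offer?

E[u] = 0.1·√4900 + 0.2·√32400 + 0.2·√6400 + 0.5·√40000 = 0.1·70 + 0.2·180 + 0.2·80 + 0.5·200 = 159
CE = (159)² = 25281

$25,281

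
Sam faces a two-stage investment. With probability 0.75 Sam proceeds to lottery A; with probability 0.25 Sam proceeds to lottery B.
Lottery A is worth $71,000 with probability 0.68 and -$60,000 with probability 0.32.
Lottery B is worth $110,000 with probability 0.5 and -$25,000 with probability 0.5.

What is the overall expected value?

EV(A) = 0.68 × 71000 + 0.32 × (-60000) = 48280 − 19200 = 29080
EV(B) = 0.5 × 110000 + 0.5 × (-25000) = 55000 − 12500 = 42500
Overall = 0.75 × 29080 + 0.25 × 42500 = 21810 + 10625 = 32435

$32,435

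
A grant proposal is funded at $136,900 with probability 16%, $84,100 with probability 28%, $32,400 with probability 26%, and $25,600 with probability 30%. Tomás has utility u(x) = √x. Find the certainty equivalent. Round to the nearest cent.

$55,319.04

E[u] = 0.16·√136900 + 0.28·√84100 + 0.26·√32400 + 0.3·√25600 = 0.16·370 + 0.28·290 + 0.26·180 + 0.3·160 = 235.2
CE = (235.2)² = 55319.04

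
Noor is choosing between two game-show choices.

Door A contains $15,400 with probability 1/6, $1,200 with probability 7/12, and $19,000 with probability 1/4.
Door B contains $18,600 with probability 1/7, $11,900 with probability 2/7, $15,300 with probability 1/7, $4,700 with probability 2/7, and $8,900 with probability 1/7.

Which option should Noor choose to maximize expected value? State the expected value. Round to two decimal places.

Door A = 1/6 × 15400 + 7/12 × 1200 + 1/4 × 19000 = 2566.6667 + 700 + 4750 = 8016.6667
Door B = 1/7 × 18600 + 2/7 × 11900 + 1/7 × 15300 + 2/7 × 4700 + 1/7 × 8900 = 2657.1429 + 3400 + 2185.7143 + 1342.8571 + 1271.4286 = 10857.1429

Door B ($10,857.14)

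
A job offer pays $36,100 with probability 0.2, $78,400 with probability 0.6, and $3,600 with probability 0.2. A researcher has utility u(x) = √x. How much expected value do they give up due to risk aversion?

E[u] = 0.2·√36100 + 0.6·√78400 + 0.2·√3600 = 0.2·190 + 0.6·280 + 0.2·60 = 218
CE = (218)² = 47524
Risk premium = EV − CE = 54980 − 47524 = 7456

$7,456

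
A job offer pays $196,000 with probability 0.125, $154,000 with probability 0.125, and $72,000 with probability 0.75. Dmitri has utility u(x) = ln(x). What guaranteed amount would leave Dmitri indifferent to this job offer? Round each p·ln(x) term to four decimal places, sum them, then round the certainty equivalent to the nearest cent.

E[u] = 0.125·ln(196000) + 0.125·ln(154000) + 0.75·ln(72000) = 1.5232 + 1.4931 + 8.3883 = 11.4046
CE = e^11.4046 ≈ 89733.55

$89,733.55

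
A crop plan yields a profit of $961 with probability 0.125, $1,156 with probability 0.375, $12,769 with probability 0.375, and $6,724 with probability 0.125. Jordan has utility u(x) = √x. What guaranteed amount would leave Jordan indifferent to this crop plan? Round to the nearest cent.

E[u] = 0.125·√961 + 0.375·√1156 + 0.375·√12769 + 0.125·√6724 = 0.125·31 + 0.375·34 + 0.375·113 + 0.125·82 = 69.25
CE = (69.25)² = 4795.5625

$4,795.56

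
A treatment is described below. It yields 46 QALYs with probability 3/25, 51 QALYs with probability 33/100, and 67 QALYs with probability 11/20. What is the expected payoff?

EV = 3/25 × 46 + 33/100 × 51 + 11/20 × 67 = 5.52 + 16.83 + 36.85 = 59.2

59.2 QALYs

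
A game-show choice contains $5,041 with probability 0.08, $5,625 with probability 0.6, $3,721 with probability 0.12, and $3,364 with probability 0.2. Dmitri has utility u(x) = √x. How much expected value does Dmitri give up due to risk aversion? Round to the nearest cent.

E[u] = 0.08·√5041 + 0.6·√5625 + 0.12·√3721 + 0.2·√3364 = 0.08·71 + 0.6·75 + 0.12·61 + 0.2·58 = 69.6
CE = (69.6)² = 4844.16
Risk premium = EV − CE = 4897.6 − 4844.16 = 53.44

$53.44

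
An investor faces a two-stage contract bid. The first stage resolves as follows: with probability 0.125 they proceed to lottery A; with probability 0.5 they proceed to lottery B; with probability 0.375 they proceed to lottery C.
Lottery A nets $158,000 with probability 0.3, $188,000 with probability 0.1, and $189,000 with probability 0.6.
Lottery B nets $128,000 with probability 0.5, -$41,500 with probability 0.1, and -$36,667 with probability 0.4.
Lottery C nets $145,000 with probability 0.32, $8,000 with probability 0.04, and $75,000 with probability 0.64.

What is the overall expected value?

EV(A) = 0.3 × 158000 + 0.1 × 188000 + 0.6 × 189000 = 47400 + 18800 + 113400 = 179600
EV(B) = 0.5 × 128000 + 0.1 × (-41500) + 0.4 × (-36667) = 64000 − 4150 − 14666.8 = 45183.2
EV(C) = 0.32 × 145000 + 0.04 × 8000 + 0.64 × 75000 = 46400 + 320 + 48000 = 94720
Overall = 0.125 × 179600 + 0.5 × 45183.2 + 0.375 × 94720 = 22450 + 22591.6 + 35520 = 80561.6

$80,561.60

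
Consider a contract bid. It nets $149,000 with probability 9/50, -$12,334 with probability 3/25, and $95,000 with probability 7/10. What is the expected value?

EV = 9/50 × 149000 + 3/25 × (-12334) + 7/10 × 95000 = 26820 − 1480.08 + 66500 = 91839.92

$91,839.92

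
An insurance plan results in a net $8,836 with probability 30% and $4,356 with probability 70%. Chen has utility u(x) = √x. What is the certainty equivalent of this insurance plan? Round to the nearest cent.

E[u] = 0.3·√8836 + 0.7·√4356 = 0.3·94 + 0.7·66 = 74.4
CE = (74.4)² = 5535.36

$5,535.36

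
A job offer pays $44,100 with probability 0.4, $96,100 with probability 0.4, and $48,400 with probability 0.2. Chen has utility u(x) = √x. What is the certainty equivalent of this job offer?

E[u] = 0.4·√44100 + 0.4·√96100 + 0.2·√48400 = 0.4·210 + 0.4·310 + 0.2·220 = 252
CE = (252)² = 63504

$63,504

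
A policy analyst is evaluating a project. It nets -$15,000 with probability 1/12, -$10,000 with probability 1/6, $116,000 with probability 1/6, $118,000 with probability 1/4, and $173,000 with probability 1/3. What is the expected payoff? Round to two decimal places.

EV = 1/12 × (-15000) + 1/6 × (-10000) + 1/6 × 116000 + 1/4 × 118000 + 1/3 × 173000 = -1250 − 1666.6667 + 19333.3333 + 29500 + 57666.6667 = 103583.3333

$103,583.33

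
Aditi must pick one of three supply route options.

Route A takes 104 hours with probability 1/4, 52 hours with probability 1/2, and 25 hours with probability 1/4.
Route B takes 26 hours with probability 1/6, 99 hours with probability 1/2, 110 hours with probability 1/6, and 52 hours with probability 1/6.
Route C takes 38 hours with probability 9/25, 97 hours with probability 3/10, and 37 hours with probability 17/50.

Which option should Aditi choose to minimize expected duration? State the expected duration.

Route C (55.36 hours)

Route A = 1/4 × 104 + 1/2 × 52 + 1/4 × 25 = 26 + 26 + 6.25 = 58.25
Route B = 1/6 × 26 + 1/2 × 99 + 1/6 × 110 + 1/6 × 52 = 4.3333 + 49.5 + 18.3333 + 8.6667 = 80.8333
Route C = 9/25 × 38 + 3/10 × 97 + 17/50 × 37 = 13.68 + 29.1 + 12.58 = 55.36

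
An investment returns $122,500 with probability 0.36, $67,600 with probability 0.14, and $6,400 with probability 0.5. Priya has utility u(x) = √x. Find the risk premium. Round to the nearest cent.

E[u] = 0.36·√122500 + 0.14·√67600 + 0.5·√6400 = 0.36·350 + 0.14·260 + 0.5·80 = 202.4
CE = (202.4)² = 40965.76
Risk premium = EV − CE = 56764 − 40965.76 = 15798.24

$15,798.24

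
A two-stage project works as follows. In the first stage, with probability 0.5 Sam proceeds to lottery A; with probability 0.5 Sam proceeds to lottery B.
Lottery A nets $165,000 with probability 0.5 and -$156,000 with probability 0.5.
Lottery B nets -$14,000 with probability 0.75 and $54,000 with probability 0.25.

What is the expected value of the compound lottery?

EV(A) = 0.5 × 165000 + 0.5 × (-156000) = 82500 − 78000 = 4500
EV(B) = 0.75 × (-14000) + 0.25 × 54000 = -10500 + 13500 = 3000
Overall = 0.5 × 4500 + 0.5 × 3000 = 2250 + 1500 = 3750

$3,750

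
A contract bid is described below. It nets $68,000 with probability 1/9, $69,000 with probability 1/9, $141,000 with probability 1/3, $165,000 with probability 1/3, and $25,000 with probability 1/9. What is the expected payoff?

$120,000

EV = 1/9 × 68000 + 1/9 × 69000 + 1/3 × 141000 + 1/3 × 165000 + 1/9 × 25000 = 7555.5556 + 7666.6667 + 47000 + 55000 + 2777.7778 = 120000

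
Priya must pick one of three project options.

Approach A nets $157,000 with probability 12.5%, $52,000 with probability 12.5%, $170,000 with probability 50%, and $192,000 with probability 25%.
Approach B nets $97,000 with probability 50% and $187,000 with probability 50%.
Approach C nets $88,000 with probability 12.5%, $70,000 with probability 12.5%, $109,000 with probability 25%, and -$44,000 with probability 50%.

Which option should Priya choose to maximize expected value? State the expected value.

Approach A ($159,125)

Approach A = 0.125 × 157000 + 0.125 × 52000 + 0.5 × 170000 + 0.25 × 192000 = 19625 + 6500 + 85000 + 48000 = 159125
Approach B = 0.5 × 97000 + 0.5 × 187000 = 48500 + 93500 = 142000
Approach C = 0.125 × 88000 + 0.125 × 70000 + 0.25 × 109000 + 0.5 × (-44000) = 11000 + 8750 + 27250 − 22000 = 25000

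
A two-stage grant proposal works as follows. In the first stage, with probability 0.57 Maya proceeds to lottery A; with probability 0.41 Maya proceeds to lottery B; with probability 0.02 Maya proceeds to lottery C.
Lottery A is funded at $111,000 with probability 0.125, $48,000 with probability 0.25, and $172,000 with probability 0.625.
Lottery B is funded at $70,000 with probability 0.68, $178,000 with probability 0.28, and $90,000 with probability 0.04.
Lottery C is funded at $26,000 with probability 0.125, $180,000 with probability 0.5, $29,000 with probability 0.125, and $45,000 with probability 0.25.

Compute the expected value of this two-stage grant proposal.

$119,612.65

EV(A) = 0.125 × 111000 + 0.25 × 48000 + 0.625 × 172000 = 13875 + 12000 + 107500 = 133375
EV(B) = 0.68 × 70000 + 0.28 × 178000 + 0.04 × 90000 = 47600 + 49840 + 3600 = 101040
EV(C) = 0.125 × 26000 + 0.5 × 180000 + 0.125 × 29000 + 0.25 × 45000 = 3250 + 90000 + 3625 + 11250 = 108125
Overall = 0.57 × 133375 + 0.41 × 101040 + 0.02 × 108125 = 76023.75 + 41426.4 + 2162.5 = 119612.65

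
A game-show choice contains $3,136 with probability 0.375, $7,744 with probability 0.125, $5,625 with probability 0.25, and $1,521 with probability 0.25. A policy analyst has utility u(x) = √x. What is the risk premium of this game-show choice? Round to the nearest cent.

$270.25

E[u] = 0.375·√3136 + 0.125·√7744 + 0.25·√5625 + 0.25·√1521 = 0.375·56 + 0.125·88 + 0.25·75 + 0.25·39 = 60.5
CE = (60.5)² = 3660.25
Risk premium = EV − CE = 3930.5 − 3660.25 = 270.25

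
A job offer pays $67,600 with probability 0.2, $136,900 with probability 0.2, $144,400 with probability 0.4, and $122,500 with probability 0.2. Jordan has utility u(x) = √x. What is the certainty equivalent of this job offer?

E[u] = 0.2·√67600 + 0.2·√136900 + 0.4·√144400 + 0.2·√122500 = 0.2·260 + 0.2·370 + 0.4·380 + 0.2·350 = 348
CE = (348)² = 121104

$121,104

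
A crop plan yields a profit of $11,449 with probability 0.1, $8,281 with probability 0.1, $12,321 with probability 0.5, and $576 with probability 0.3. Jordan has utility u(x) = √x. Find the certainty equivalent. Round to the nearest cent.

E[u] = 0.1·√11449 + 0.1·√8281 + 0.5·√12321 + 0.3·√576 = 0.1·107 + 0.1·91 + 0.5·111 + 0.3·24 = 82.5
CE = (82.5)² = 6806.25

$6,806.25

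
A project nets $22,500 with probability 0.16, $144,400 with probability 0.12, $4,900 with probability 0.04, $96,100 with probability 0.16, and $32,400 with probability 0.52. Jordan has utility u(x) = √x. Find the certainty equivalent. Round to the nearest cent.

E[u] = 0.16·√22500 + 0.12·√144400 + 0.04·√4900 + 0.16·√96100 + 0.52·√32400 = 0.16·150 + 0.12·380 + 0.04·70 + 0.16·310 + 0.52·180 = 215.6
CE = (215.6)² = 46483.36

$46,483.36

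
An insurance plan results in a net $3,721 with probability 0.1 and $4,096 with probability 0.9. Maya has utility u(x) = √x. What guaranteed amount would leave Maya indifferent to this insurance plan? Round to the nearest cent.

$4,057.69

E[u] = 0.1·√3721 + 0.9·√4096 = 0.1·61 + 0.9·64 = 63.7
CE = (63.7)² = 4057.69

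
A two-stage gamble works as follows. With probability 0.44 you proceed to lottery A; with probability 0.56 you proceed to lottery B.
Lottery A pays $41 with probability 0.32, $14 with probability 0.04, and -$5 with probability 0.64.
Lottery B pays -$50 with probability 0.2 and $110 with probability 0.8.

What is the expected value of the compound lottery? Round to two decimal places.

$48.29

EV(A) = 0.32 × 41 + 0.04 × 14 + 0.64 × (-5) = 13.12 + 0.56 − 3.2 = 10.48
EV(B) = 0.2 × (-50) + 0.8 × 110 = -10 + 88 = 78
Overall = 0.44 × 10.48 + 0.56 × 78 = 4.6112 + 43.68 = 48.2912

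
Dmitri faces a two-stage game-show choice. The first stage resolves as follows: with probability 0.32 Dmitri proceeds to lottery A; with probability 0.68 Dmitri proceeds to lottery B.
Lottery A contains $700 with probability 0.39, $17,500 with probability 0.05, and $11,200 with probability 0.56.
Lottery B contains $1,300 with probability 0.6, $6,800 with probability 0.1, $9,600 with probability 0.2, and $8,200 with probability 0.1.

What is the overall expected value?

EV(A) = 0.39 × 700 + 0.05 × 17500 + 0.56 × 11200 = 273 + 875 + 6272 = 7420
EV(B) = 0.6 × 1300 + 0.1 × 6800 + 0.2 × 9600 + 0.1 × 8200 = 780 + 680 + 1920 + 820 = 4200
Overall = 0.32 × 7420 + 0.68 × 4200 = 2374.4 + 2856 = 5230.4

$5,230.40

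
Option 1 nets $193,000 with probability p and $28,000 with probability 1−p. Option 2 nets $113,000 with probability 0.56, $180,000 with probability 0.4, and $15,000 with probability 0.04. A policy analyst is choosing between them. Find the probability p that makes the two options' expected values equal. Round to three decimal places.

EV(Option 2) = 0.56 × 113000 + 0.4 × 180000 + 0.04 × 15000 = 63280 + 72000 + 600 = 135880
p·193000 + (1−p)·28000 = 135880
165000p + 28000 = 135880
p = (135880 − 28000) / 165000

p = 0.654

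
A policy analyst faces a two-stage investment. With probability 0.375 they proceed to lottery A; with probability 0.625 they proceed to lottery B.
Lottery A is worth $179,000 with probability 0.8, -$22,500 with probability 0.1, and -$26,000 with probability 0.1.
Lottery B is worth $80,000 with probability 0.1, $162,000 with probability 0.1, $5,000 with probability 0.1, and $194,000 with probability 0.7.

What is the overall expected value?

$152,193.75

EV(A) = 0.8 × 179000 + 0.1 × (-22500) + 0.1 × (-26000) = 143200 − 2250 − 2600 = 138350
EV(B) = 0.1 × 80000 + 0.1 × 162000 + 0.1 × 5000 + 0.7 × 194000 = 8000 + 16200 + 500 + 135800 = 160500
Overall = 0.375 × 138350 + 0.625 × 160500 = 51881.25 + 100312.5 = 152193.75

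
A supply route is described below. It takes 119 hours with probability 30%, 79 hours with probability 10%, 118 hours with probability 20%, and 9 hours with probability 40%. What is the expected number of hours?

EV = 0.3 × 119 + 0.1 × 79 + 0.2 × 118 + 0.4 × 9 = 35.7 + 7.9 + 23.6 + 3.6 = 70.8

70.8 hours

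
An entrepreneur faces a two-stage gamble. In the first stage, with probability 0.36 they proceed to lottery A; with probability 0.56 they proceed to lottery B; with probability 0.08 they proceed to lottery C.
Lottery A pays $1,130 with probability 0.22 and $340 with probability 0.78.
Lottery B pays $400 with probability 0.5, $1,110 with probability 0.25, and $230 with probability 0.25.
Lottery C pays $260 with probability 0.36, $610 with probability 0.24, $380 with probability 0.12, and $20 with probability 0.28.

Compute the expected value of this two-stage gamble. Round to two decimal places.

EV(A) = 0.22 × 1130 + 0.78 × 340 = 248.6 + 265.2 = 513.8
EV(B) = 0.5 × 400 + 0.25 × 1110 + 0.25 × 230 = 200 + 277.5 + 57.5 = 535
EV(C) = 0.36 × 260 + 0.24 × 610 + 0.12 × 380 + 0.28 × 20 = 93.6 + 146.4 + 45.6 + 5.6 = 291.2
Overall = 0.36 × 513.8 + 0.56 × 535 + 0.08 × 291.2 = 184.968 + 299.6 + 23.296 = 507.864

$507.86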